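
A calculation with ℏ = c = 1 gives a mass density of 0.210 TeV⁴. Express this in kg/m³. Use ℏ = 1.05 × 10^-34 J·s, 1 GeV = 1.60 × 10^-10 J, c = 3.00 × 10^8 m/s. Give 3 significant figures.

Mass density is [E]/(c²[L]³) = [E]⁴/(ℏ³c⁵).
1 GeV⁴ → 1/(ℏ³c⁵) × (1 GeV in J)⁴ = 2.33 × 10^20 kg/m³.
Convert the energy scale: 0.210 TeV⁴ = 2.10 × 10^11 GeV⁴.
Result: 2.10 × 10^11 × 2.33 × 10^20 = 4.89 × 10^31 kg/m³.

4.89 × 10^31 kg/m³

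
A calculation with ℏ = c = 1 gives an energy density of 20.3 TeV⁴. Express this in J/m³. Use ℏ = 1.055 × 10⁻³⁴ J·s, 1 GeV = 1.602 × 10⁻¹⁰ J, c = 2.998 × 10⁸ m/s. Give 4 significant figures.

4.226 × 10⁵⁰ J/m³

[E]/[L]³ = [E]⁴/(ℏc)³; restore (ℏc)⁻³.
1 GeV⁴ → 1/(ℏc)³ × (1 GeV in J)⁴ = 2.082 × 10³⁷ J/m³.
Convert the energy scale: 20.3 TeV⁴ = 2.03 × 10¹³ GeV⁴.
Result: 2.03 × 10¹³ × 2.082 × 10³⁷ = 4.226 × 10⁵⁰ J/m³.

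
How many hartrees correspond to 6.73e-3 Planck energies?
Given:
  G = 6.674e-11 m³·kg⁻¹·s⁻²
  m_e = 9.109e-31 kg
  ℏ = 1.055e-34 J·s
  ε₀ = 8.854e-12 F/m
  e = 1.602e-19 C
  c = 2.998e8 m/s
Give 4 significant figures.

3.024e24

Planck energy: E_P = √(ℏc⁵/G) = 1.957e9 J
hartree: E_h = m_e e⁴/(4πε₀ℏ)² = 4.354e-18 J
6.73e-3 × 1.957e9 / 4.354e-18 = 3.024e24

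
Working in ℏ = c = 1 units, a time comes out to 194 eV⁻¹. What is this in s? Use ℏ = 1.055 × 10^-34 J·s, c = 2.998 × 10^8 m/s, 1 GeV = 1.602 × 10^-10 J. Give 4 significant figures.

1.278 × 10^-13 s

A time is [E]⁻¹ in ℏ=c=1; restore one factor of ℏ.
1 GeV⁻¹ → ℏ × (1 GeV in J)⁻¹ = 6.586 × 10^-25 s.
Convert the energy scale: 194 eV⁻¹ = 1.94 × 10^11 GeV⁻¹.
Result: 1.94 × 10^11 × 6.586 × 10^-25 = 1.278 × 10^-13 s.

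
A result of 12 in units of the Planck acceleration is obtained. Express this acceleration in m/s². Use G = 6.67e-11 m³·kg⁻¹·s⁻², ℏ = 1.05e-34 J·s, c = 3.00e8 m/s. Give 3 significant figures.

One Planck acceleration: a_P = √(c⁷/(ℏG)) = 5.59e51 m/s².
12 × 5.59e51 m/s² = 6.71e52 m/s²

6.71e52 m/s²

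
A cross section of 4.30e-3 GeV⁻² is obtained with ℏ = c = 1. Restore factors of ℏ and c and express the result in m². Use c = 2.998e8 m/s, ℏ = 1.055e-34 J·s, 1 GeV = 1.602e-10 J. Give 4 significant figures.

1.676e-34 m²

Area is [L]² = [E]⁻²·(ℏc)²; restore (ℏc)².
1 GeV⁻² → (ℏc)² × (1 GeV in J)⁻² = 3.898e-32 m².
Result: 4.30e-3 × 3.898e-32 = 1.676e-34 m².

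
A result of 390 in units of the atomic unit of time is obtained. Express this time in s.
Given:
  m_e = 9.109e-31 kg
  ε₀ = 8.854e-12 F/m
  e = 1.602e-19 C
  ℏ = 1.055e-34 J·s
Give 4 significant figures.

9.449e-15 s

One atomic unit of time: τ_au = (4πε₀)²ℏ³/(m_e e⁴) = 2.423e-17 s.
390 × 2.423e-17 s = 9.449e-15 s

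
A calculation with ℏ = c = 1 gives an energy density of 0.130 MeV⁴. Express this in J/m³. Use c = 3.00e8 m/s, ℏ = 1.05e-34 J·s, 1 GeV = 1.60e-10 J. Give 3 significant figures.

[E]/[L]³ = [E]⁴/(ℏc)³; restore (ℏc)⁻³.
1 GeV⁴ → 1/(ℏc)³ × (1 GeV in J)⁴ = 2.10e37 J/m³.
Convert the energy scale: 0.130 MeV⁴ = 1.30e-13 GeV⁴.
Result: 1.30e-13 × 2.10e37 = 2.73e24 J/m³.

2.73e24 J/m³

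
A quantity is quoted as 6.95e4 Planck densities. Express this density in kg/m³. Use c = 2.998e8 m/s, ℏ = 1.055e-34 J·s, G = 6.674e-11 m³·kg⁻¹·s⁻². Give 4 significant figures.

3.582e101 kg/m³

One Planck density: ρ_P = c⁵/(ℏG²) = 5.154e96 kg/m³.
6.95e4 × 5.154e96 kg/m³ = 3.582e101 kg/m³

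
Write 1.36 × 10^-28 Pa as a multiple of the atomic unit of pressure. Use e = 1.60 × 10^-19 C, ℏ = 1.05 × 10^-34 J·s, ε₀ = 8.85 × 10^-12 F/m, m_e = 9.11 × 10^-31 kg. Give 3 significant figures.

4.51 × 10^-42

atomic unit of pressure: P_au = E_h/a₀³ = m_e⁴e¹⁰/((4πε₀)⁵ℏ⁸) = 3.01 × 10^13 Pa.
1.36 × 10^-28 / 3.01 × 10^13 = 4.51 × 10^-42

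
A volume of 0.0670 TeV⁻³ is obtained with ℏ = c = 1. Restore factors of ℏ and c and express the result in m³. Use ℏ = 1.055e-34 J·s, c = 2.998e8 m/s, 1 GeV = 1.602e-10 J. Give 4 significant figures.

5.156e-58 m³

Volume is [L]³ = [E]⁻³·(ℏc)³.
1 GeV⁻³ → (ℏc)³ × (1 GeV in J)⁻³ = 7.696e-48 m³.
Convert the energy scale: 0.0670 TeV⁻³ = 6.70e-11 GeV⁻³.
Result: 6.70e-11 × 7.696e-48 = 5.156e-58 m³.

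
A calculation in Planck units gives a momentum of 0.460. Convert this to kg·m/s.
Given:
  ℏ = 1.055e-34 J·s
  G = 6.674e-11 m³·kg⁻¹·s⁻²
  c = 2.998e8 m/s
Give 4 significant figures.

One Planck momentum: p_P = √(ℏc³/G) = 6.527 kg·m/s.
0.460 × 6.527 kg·m/s = 3.002 kg·m/s

3.002 kg·m/s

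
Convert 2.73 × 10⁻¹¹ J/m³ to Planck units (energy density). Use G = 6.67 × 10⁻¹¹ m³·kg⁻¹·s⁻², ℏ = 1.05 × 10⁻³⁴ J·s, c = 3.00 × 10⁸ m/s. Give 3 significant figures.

Planck energy density: u_P = c⁷/(ℏG²) = 4.68 × 10¹¹³ J/m³.
2.73 × 10⁻¹¹ / 4.68 × 10¹¹³ = 5.83 × 10⁻¹²⁵

5.83 × 10⁻¹²⁵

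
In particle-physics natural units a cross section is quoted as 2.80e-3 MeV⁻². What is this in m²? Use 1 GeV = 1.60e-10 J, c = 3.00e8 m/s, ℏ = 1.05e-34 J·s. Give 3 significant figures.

1.09e-28 m²

Area is [L]² = [E]⁻²·(ℏc)²; restore (ℏc)².
1 GeV⁻² → (ℏc)² × (1 GeV in J)⁻² = 3.88e-32 m².
Convert the energy scale: 2.80e-3 MeV⁻² = 2.80e3 GeV⁻².
Result: 2.80e3 × 3.88e-32 = 1.09e-28 m².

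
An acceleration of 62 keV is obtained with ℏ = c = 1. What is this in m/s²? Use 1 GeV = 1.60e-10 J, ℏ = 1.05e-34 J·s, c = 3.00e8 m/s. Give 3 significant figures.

Acceleration is [L]/[T]² = c·[E]/ℏ.
1 GeV → c/ℏ × (1 GeV in J) = 4.57e32 m/s².
Convert the energy scale: 62 keV = 6.20e-5 GeV.
Result: 6.20e-5 × 4.57e32 = 2.83e28 m/s².

2.83e28 m/s²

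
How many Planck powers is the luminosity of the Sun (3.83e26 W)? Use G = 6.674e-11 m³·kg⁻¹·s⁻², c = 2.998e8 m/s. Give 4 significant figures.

1.055e-26

Planck power: P_P = c⁵/G = 3.629e52 W.
3.83e26 / 3.629e52 = 1.055e-26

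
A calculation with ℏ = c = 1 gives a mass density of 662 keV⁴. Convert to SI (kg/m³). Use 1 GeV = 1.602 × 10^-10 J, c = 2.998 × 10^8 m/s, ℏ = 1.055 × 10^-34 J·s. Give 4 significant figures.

Mass density is [E]/(c²[L]³) = [E]⁴/(ℏ³c⁵).
1 GeV⁴ → 1/(ℏ³c⁵) × (1 GeV in J)⁴ = 2.316 × 10^20 kg/m³.
Convert the energy scale: 662 keV⁴ = 6.62 × 10^-22 GeV⁴.
Result: 6.62 × 10^-22 × 2.316 × 10^20 = 0.1533 kg/m³.

0.1533 kg/m³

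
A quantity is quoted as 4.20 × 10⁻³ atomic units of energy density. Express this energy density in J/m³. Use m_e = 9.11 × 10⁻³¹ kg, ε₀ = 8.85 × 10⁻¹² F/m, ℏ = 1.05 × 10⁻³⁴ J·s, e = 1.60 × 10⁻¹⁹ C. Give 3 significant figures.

One atomic unit of energy density: u_au = E_h/a₀³ = m_e⁴e¹⁰/((4πε₀)⁵ℏ⁸) = 3.01 × 10¹³ J/m³.
4.20 × 10⁻³ × 3.01 × 10¹³ J/m³ = 1.27 × 10¹¹ J/m³

1.27 × 10¹¹ J/m³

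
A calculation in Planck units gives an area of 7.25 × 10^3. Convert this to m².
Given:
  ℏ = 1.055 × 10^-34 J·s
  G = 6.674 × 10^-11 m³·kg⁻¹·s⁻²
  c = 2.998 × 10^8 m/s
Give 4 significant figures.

One Planck area: A_P = ℏG/c³ = 2.613 × 10^-70 m².
7.25 × 10^3 × 2.613 × 10^-70 m² = 1.894 × 10^-66 m²

1.894 × 10^-66 m²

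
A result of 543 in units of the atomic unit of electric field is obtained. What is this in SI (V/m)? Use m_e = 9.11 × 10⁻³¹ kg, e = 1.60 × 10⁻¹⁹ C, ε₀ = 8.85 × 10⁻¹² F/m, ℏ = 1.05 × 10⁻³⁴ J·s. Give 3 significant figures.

2.83 × 10¹⁴ V/m

One atomic unit of electric field: E_au = E_h/(e a₀) = m_e²e⁵/((4πε₀)³ℏ⁴) = 5.20 × 10¹¹ V/m.
543 × 5.20 × 10¹¹ V/m = 2.83 × 10¹⁴ V/m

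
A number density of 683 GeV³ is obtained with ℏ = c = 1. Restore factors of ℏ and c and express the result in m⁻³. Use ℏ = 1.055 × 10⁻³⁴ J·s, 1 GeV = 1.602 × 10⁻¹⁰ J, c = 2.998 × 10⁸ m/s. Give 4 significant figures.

Number density is [L]⁻³ = [E]³/(ℏc)³.
1 GeV³ → 1/(ℏc)³ × (1 GeV in J)³ = 1.299 × 10⁴⁷ m⁻³.
Result: 683 × 1.299 × 10⁴⁷ = 8.875 × 10⁴⁹ m⁻³.

8.875 × 10⁴⁹ m⁻³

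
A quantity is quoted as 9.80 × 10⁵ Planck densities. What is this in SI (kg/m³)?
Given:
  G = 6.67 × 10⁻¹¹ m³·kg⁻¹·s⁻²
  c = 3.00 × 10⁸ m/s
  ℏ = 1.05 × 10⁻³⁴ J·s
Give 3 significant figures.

5.10 × 10¹⁰² kg/m³

One Planck density: ρ_P = c⁵/(ℏG²) = 5.20 × 10⁹⁶ kg/m³.
9.80 × 10⁵ × 5.20 × 10⁹⁶ kg/m³ = 5.10 × 10¹⁰² kg/m³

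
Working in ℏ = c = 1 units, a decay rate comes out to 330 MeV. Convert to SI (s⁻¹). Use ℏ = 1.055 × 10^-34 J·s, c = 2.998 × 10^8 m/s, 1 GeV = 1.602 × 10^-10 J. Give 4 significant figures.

A rate is [E]/ℏ; divide by ℏ.
1 GeV → 1/ℏ × (1 GeV in J) = 1.518 × 10^24 s⁻¹.
Convert the energy scale: 330 MeV = 0.330 GeV.
Result: 0.330 × 1.518 × 10^24 = 5.011 × 10^23 s⁻¹.

5.011 × 10^23 s⁻¹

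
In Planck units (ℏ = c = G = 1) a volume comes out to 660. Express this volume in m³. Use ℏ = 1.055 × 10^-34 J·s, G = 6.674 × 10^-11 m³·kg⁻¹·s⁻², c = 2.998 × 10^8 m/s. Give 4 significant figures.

One Planck volume: V_P = (ℏG/c³)^(3/2) = 4.224 × 10^-105 m³.
660 × 4.224 × 10^-105 m³ = 2.788 × 10^-102 m³

2.788 × 10^-102 m³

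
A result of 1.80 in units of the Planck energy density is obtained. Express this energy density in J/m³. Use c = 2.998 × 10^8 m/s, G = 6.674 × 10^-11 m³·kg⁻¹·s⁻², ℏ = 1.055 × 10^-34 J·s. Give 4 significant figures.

8.338 × 10^113 J/m³

One Planck energy density: u_P = c⁷/(ℏG²) = 4.632 × 10^113 J/m³.
1.80 × 4.632 × 10^113 J/m³ = 8.338 × 10^113 J/m³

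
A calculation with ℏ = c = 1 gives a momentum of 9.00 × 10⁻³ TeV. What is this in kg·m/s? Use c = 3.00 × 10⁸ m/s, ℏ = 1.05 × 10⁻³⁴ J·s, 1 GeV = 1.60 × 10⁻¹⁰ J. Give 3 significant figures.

4.80 × 10⁻¹⁸ kg·m/s

Momentum is [E]/c; divide by c.
1 GeV → 1/c × (1 GeV in J) = 5.33 × 10⁻¹⁹ kg·m/s.
Convert the energy scale: 9.00 × 10⁻³ TeV = 9 GeV.
Result: 9 × 5.33 × 10⁻¹⁹ = 4.80 × 10⁻¹⁸ kg·m/s.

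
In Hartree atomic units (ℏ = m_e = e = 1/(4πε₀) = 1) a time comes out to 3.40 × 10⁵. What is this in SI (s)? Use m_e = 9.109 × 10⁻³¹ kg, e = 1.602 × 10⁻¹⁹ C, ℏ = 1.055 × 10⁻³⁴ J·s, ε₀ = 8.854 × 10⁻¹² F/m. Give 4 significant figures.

8.238 × 10⁻¹² s

One atomic unit of time: τ_au = (4πε₀)²ℏ³/(m_e e⁴) = 2.423 × 10⁻¹⁷ s.
3.40 × 10⁵ × 2.423 × 10⁻¹⁷ s = 8.238 × 10⁻¹² s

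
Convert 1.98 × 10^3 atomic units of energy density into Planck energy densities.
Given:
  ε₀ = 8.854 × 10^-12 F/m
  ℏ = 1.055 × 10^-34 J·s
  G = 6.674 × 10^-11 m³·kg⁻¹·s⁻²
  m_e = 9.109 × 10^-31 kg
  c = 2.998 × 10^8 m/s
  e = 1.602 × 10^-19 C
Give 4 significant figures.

atomic unit of energy density: u_au = E_h/a₀³ = m_e⁴e¹⁰/((4πε₀)⁵ℏ⁸) = 2.929 × 10^13 J/m³
Planck energy density: u_P = c⁷/(ℏG²) = 4.632 × 10^113 J/m³
1.98 × 10^3 × 2.929 × 10^13 / 4.632 × 10^113 = 1.252 × 10^-97

1.252 × 10^-97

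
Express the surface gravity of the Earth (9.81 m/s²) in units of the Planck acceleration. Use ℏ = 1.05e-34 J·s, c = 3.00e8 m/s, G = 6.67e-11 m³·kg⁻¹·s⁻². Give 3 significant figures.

Planck acceleration: a_P = √(c⁷/(ℏG)) = 5.59e51 m/s².
9.81 / 5.59e51 = 1.76e-51

1.76e-51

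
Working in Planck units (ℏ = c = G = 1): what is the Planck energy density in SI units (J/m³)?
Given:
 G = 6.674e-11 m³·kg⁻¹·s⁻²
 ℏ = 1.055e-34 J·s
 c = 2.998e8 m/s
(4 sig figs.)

Dimensional analysis gives u_P = c⁷/(ℏG²).
  = 2.177e59 / 4.699e-55
  = 4.632e113 J/m³

4.632e113 J/m³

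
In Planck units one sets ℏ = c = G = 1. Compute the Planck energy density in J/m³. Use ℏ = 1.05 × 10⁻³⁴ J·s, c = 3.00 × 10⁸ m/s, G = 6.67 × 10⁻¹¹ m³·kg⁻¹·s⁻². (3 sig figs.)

u_P = c⁷/(ℏG²)
  = 2.19 × 10⁵⁹ / 4.67 × 10⁻⁵⁵
  = 4.68 × 10¹¹³ J/m³

4.68 × 10¹¹³ J/m³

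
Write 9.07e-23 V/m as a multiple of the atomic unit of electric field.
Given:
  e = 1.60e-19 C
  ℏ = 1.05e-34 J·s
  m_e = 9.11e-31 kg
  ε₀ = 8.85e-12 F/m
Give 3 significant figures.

1.74e-34

atomic unit of electric field: E_au = E_h/(e a₀) = m_e²e⁵/((4πε₀)³ℏ⁴) = 5.20e11 V/m.
9.07e-23 / 5.20e11 = 1.74e-34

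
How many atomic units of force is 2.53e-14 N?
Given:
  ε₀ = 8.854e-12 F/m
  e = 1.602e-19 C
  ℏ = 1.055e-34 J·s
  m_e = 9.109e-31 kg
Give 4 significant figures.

atomic unit of force: F_au = E_h/a₀ = m_e²e⁶/((4πε₀)³ℏ⁴) = 8.220e-8 N.
2.53e-14 / 8.220e-8 = 3.078e-7

3.078e-7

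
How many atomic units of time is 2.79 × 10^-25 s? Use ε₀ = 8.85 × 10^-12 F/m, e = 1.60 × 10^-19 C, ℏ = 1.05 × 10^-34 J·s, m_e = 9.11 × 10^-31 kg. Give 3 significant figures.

atomic unit of time: τ_au = (4πε₀)²ℏ³/(m_e e⁴) = 2.40 × 10^-17 s.
2.79 × 10^-25 / 2.40 × 10^-17 = 1.16 × 10^-8

1.16 × 10^-8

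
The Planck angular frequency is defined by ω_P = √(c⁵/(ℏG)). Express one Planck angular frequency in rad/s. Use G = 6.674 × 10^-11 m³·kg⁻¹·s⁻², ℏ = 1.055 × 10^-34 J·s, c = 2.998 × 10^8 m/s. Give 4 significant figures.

1.855 × 10^43 rad/s

ω_P = √(c⁵/(ℏG))
  = √(3.440 × 10^86)
  = 1.855 × 10^43 rad/s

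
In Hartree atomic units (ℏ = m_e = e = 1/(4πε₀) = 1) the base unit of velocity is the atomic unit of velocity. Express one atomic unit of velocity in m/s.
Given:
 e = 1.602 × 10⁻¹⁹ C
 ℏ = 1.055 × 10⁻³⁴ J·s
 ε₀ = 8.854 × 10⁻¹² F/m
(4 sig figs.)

v_au = e²/(4πε₀ℏ)
  = 2.566 × 10⁻³⁸ / 1.174 × 10⁻⁴⁴
  = 2.186 × 10⁶ m/s

2.186 × 10⁶ m/s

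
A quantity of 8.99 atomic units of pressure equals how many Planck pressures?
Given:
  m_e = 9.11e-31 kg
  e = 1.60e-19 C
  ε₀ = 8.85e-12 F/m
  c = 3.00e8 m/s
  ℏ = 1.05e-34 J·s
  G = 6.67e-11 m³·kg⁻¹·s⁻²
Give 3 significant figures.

atomic unit of pressure: P_au = E_h/a₀³ = m_e⁴e¹⁰/((4πε₀)⁵ℏ⁸) = 3.01e13 Pa
Planck pressure: p_P = c⁷/(ℏG²) = 4.68e113 Pa
8.99 × 3.01e13 / 4.68e113 = 5.79e-100

5.79e-100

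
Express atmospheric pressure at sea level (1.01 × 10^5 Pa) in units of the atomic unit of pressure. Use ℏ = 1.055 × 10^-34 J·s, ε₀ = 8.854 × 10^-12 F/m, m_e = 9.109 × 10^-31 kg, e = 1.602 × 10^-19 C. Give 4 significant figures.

3.448 × 10^-9

atomic unit of pressure: P_au = E_h/a₀³ = m_e⁴e¹⁰/((4πε₀)⁵ℏ⁸) = 2.929 × 10^13 Pa.
1.01 × 10^5 / 2.929 × 10^13 = 3.448 × 10^-9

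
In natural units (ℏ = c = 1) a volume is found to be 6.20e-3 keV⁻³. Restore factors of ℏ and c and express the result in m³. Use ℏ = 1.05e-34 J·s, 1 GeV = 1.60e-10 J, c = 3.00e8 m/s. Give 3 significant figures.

4.73e-32 m³

Volume is [L]³ = [E]⁻³·(ℏc)³.
1 GeV⁻³ → (ℏc)³ × (1 GeV in J)⁻³ = 7.63e-48 m³.
Convert the energy scale: 6.20e-3 keV⁻³ = 6.20e15 GeV⁻³.
Result: 6.20e15 × 7.63e-48 = 4.73e-32 m³.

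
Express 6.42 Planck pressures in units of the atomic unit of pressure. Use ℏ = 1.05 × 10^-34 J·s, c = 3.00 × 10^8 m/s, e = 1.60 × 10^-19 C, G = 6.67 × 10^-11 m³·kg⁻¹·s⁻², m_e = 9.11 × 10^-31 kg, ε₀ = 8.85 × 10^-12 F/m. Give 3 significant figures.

9.98 × 10^100

Planck pressure: p_P = c⁷/(ℏG²) = 4.68 × 10^113 Pa
atomic unit of pressure: P_au = E_h/a₀³ = m_e⁴e¹⁰/((4πε₀)⁵ℏ⁸) = 3.01 × 10^13 Pa
6.42 × 4.68 × 10^113 / 3.01 × 10^13 = 9.98 × 10^100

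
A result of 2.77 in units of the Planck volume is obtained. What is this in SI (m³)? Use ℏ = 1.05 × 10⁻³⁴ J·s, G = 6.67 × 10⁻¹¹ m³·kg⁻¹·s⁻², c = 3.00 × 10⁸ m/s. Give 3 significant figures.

One Planck volume: V_P = (ℏG/c³)^(3/2) = 4.18 × 10⁻¹⁰⁵ m³.
2.77 × 4.18 × 10⁻¹⁰⁵ m³ = 1.16 × 10⁻¹⁰⁴ m³

1.16 × 10⁻¹⁰⁴ m³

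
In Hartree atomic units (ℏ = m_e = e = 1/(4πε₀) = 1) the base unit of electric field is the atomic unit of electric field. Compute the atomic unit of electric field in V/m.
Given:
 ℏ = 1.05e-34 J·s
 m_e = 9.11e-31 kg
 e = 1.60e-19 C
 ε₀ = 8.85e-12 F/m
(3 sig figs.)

E_au = E_h/(e a₀) = m_e²e⁵/((4πε₀)³ℏ⁴)
E_h = 4.38e-18 J
a₀ = 5.26e-11 m
E_h/(e·a₀) = 5.20e11 V/m

5.20e11 V/m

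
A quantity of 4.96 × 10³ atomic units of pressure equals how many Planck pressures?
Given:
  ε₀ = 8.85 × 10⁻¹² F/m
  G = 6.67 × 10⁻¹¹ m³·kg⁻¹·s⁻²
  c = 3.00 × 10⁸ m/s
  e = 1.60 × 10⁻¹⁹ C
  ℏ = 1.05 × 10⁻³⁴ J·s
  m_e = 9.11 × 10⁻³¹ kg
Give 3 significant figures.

atomic unit of pressure: P_au = E_h/a₀³ = m_e⁴e¹⁰/((4πε₀)⁵ℏ⁸) = 3.01 × 10¹³ Pa
Planck pressure: p_P = c⁷/(ℏG²) = 4.68 × 10¹¹³ Pa
4.96 × 10³ × 3.01 × 10¹³ / 4.68 × 10¹¹³ = 3.19 × 10⁻⁹⁷

3.19 × 10⁻⁹⁷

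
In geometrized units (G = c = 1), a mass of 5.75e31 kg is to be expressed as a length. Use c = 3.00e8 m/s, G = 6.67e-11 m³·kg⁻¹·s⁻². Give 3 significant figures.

In G = c = 1 units mass has dimensions of length; the conversion factor is G/c².
5.75e31 kg × (G/c²) = 4.26e4 m

4.26e4 m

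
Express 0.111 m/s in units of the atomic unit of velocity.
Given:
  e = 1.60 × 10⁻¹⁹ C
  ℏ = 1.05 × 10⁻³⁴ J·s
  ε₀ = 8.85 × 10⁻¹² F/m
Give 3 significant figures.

5.06 × 10⁻⁸

atomic unit of velocity: v_au = e²/(4πε₀ℏ) = 2.19 × 10⁶ m/s.
0.111 / 2.19 × 10⁶ = 5.06 × 10⁻⁸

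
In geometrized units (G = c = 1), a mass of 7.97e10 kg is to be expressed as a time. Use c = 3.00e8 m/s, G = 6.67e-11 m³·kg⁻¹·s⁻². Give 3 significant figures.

1.97e-25 s

Mass → time via G/c³.
7.97e10 kg × (G/c³) = 1.97e-25 s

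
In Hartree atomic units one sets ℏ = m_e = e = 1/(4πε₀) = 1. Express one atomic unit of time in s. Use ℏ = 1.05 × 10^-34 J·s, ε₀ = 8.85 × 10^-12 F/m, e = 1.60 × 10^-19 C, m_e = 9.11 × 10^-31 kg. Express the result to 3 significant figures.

τ_au = (4πε₀)²ℏ³/(m_e e⁴)
E_h = 4.38 × 10^-18 J
ℏ/E_h = 2.40 × 10^-17 s

2.40 × 10^-17 s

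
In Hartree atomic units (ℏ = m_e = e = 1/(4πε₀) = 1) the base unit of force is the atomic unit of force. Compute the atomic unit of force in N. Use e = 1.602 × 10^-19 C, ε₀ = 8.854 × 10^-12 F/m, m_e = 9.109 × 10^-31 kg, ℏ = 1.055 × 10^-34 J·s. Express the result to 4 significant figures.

F_au = E_h/a₀ = m_e²e⁶/((4πε₀)³ℏ⁴)
E_h = 4.354 × 10^-18 J
a₀ = 5.297 × 10^-11 m
E_h/a₀ = 8.220 × 10^-8 N

8.220 × 10^-8 N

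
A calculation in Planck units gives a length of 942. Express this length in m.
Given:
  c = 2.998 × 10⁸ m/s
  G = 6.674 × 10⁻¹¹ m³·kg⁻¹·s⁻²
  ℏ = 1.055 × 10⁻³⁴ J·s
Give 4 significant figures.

1.523 × 10⁻³² m

One Planck length: ℓ_P = √(ℏG/c³) = 1.616 × 10⁻³⁵ m.
942 × 1.616 × 10⁻³⁵ m = 1.523 × 10⁻³² m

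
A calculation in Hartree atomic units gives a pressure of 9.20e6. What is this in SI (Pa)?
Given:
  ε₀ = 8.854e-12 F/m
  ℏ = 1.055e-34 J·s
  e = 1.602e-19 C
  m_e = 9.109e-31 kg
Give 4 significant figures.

2.695e20 Pa

One atomic unit of pressure: P_au = E_h/a₀³ = m_e⁴e¹⁰/((4πε₀)⁵ℏ⁸) = 2.929e13 Pa.
9.20e6 × 2.929e13 Pa = 2.695e20 Pa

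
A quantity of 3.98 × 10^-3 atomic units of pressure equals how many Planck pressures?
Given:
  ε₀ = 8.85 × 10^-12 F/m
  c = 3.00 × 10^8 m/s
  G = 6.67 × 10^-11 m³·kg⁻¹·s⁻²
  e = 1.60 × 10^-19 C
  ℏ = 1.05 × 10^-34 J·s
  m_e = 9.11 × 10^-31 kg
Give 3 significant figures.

atomic unit of pressure: P_au = E_h/a₀³ = m_e⁴e¹⁰/((4πε₀)⁵ℏ⁸) = 3.01 × 10^13 Pa
Planck pressure: p_P = c⁷/(ℏG²) = 4.68 × 10^113 Pa
3.98 × 10^-3 × 3.01 × 10^13 / 4.68 × 10^113 = 2.56 × 10^-103

2.56 × 10^-103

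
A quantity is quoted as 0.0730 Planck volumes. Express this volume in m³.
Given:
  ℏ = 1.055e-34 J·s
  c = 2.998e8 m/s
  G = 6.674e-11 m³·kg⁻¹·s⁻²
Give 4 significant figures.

3.083e-106 m³

One Planck volume: V_P = (ℏG/c³)^(3/2) = 4.224e-105 m³.
0.0730 × 4.224e-105 m³ = 3.083e-106 m³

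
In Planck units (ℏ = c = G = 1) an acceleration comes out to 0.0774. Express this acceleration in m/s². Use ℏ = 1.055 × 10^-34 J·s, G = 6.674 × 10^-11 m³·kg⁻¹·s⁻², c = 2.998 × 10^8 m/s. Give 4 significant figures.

4.304 × 10^50 m/s²

One Planck acceleration: a_P = √(c⁷/(ℏG)) = 5.560 × 10^51 m/s².
0.0774 × 5.560 × 10^51 m/s² = 4.304 × 10^50 m/s²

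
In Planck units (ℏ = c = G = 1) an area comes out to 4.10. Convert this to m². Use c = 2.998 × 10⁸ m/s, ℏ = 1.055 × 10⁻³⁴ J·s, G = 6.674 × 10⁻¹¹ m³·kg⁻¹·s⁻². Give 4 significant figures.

One Planck area: A_P = ℏG/c³ = 2.613 × 10⁻⁷⁰ m².
4.10 × 2.613 × 10⁻⁷⁰ m² = 1.071 × 10⁻⁶⁹ m²

1.071 × 10⁻⁶⁹ m²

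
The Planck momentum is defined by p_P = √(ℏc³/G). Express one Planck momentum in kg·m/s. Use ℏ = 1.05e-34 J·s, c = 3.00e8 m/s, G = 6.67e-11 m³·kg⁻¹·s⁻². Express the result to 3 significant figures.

6.52 kg·m/s

p_P = √(ℏc³/G)
  = √(42.5)
  = 6.52 kg·m/s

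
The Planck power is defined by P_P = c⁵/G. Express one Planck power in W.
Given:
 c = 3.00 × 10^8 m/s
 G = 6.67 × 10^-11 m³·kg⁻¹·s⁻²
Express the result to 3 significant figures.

3.64 × 10^52 W

P_P = c⁵/G
  = 2.43 × 10^42 / 6.67 × 10^-11
  = 3.64 × 10^52 W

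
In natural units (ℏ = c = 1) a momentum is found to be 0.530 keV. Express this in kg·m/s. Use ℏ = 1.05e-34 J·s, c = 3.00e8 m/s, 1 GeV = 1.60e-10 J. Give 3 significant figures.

Momentum is [E]/c; divide by c.
1 GeV → 1/c × (1 GeV in J) = 5.33e-19 kg·m/s.
Convert the energy scale: 0.530 keV = 5.30e-7 GeV.
Result: 5.30e-7 × 5.33e-19 = 2.83e-25 kg·m/s.

2.83e-25 kg·m/s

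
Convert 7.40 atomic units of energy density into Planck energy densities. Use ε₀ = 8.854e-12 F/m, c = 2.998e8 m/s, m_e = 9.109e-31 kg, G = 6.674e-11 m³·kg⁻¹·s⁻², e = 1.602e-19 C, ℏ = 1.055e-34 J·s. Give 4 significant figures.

4.679e-100

atomic unit of energy density: u_au = E_h/a₀³ = m_e⁴e¹⁰/((4πε₀)⁵ℏ⁸) = 2.929e13 J/m³
Planck energy density: u_P = c⁷/(ℏG²) = 4.632e113 J/m³
7.40 × 2.929e13 / 4.632e113 = 4.679e-100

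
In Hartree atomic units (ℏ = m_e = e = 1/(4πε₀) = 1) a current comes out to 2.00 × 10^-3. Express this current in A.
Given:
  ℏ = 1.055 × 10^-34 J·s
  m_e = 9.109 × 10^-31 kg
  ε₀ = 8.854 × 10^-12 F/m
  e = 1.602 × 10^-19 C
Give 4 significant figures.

One atomic unit of electric current: I_au = e E_h/ℏ = m_e e⁵/((4πε₀)²ℏ³) = 6.612 × 10^-3 A.
2.00 × 10^-3 × 6.612 × 10^-3 A = 1.322 × 10^-5 A

1.322 × 10^-5 A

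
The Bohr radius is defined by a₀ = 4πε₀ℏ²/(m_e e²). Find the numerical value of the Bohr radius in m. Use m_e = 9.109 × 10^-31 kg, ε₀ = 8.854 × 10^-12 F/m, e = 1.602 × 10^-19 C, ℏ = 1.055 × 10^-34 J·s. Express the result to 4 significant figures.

5.297 × 10^-11 m

a₀ = 4πε₀ℏ²/(m_e e²)
  = 1.238 × 10^-78 / 2.338 × 10^-68
  = 5.297 × 10^-11 m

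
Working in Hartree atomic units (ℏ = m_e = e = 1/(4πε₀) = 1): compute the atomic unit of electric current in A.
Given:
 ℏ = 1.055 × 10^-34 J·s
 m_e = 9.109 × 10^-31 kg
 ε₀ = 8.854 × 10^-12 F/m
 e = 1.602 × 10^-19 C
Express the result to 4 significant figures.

The unique combination of the constants set to 1 with dimensions of current is I_au = e E_h/ℏ = m_e e⁵/((4πε₀)²ℏ³).
E_h = 4.354 × 10^-18 J
e·E_h/ℏ = 6.612 × 10^-3 A

6.612 × 10^-3 A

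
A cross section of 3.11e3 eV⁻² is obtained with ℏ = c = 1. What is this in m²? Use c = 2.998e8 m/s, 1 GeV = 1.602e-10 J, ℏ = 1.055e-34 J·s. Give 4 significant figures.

1.212e-10 m²

Area is [L]² = [E]⁻²·(ℏc)²; restore (ℏc)².
1 GeV⁻² → (ℏc)² × (1 GeV in J)⁻² = 3.898e-32 m².
Convert the energy scale: 3.11e3 eV⁻² = 3.11e21 GeV⁻².
Result: 3.11e21 × 3.898e-32 = 1.212e-10 m².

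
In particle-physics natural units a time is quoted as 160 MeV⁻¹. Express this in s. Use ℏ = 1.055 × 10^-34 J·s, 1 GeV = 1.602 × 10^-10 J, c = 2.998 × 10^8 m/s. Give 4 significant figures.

1.054 × 10^-19 s

A time is [E]⁻¹ in ℏ=c=1; restore one factor of ℏ.
1 GeV⁻¹ → ℏ × (1 GeV in J)⁻¹ = 6.586 × 10^-25 s.
Convert the energy scale: 160 MeV⁻¹ = 1.60 × 10^5 GeV⁻¹.
Result: 1.60 × 10^5 × 6.586 × 10^-25 = 1.054 × 10^-19 s.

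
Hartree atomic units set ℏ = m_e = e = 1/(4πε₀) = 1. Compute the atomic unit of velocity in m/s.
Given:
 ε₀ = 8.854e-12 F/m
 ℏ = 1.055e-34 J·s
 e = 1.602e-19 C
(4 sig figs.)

The unique combination of the constants set to 1 with dimensions of velocity is v_au = e²/(4πε₀ℏ).
  = 2.566e-38 / 1.174e-44
  = 2.186e6 m/s

2.186e6 m/s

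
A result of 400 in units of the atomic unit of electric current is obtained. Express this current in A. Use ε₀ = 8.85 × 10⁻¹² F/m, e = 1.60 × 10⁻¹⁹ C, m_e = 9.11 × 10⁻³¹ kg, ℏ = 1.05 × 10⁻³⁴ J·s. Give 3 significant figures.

2.67 A

One atomic unit of electric current: I_au = e E_h/ℏ = m_e e⁵/((4πε₀)²ℏ³) = 6.67 × 10⁻³ A.
400 × 6.67 × 10⁻³ A = 2.67 A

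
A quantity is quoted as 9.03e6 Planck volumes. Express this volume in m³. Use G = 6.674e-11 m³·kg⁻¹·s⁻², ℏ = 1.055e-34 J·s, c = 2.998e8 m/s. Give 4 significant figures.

One Planck volume: V_P = (ℏG/c³)^(3/2) = 4.224e-105 m³.
9.03e6 × 4.224e-105 m³ = 3.814e-98 m³

3.814e-98 m³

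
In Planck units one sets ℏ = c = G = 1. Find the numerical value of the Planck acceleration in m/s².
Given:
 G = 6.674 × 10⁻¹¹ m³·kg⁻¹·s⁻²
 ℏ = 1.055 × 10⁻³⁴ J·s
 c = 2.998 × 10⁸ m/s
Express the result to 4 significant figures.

5.560 × 10⁵¹ m/s²

a_P = √(c⁷/(ℏG))
  = √(3.092 × 10¹⁰³)
  = 5.560 × 10⁵¹ m/s²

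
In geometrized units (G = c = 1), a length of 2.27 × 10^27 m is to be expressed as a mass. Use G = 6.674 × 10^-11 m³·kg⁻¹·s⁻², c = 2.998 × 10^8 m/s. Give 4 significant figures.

Length → mass via c²/G.
2.27 × 10^27 m × (c²/G) = 3.057 × 10^54 kg

3.057 × 10^54 kg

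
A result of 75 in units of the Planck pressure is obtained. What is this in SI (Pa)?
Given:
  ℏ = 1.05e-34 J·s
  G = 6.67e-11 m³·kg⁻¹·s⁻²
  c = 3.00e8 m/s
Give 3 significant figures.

One Planck pressure: p_P = c⁷/(ℏG²) = 4.68e113 Pa.
75 × 4.68e113 Pa = 3.51e115 Pa

3.51e115 Pa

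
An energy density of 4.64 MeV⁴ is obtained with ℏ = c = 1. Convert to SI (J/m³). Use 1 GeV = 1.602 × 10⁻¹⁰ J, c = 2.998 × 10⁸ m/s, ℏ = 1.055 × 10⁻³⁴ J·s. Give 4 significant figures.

9.659 × 10²⁵ J/m³

[E]/[L]³ = [E]⁴/(ℏc)³; restore (ℏc)⁻³.
1 GeV⁴ → 1/(ℏc)³ × (1 GeV in J)⁴ = 2.082 × 10³⁷ J/m³.
Convert the energy scale: 4.64 MeV⁴ = 4.64 × 10⁻¹² GeV⁴.
Result: 4.64 × 10⁻¹² × 2.082 × 10³⁷ = 9.659 × 10²⁵ J/m³.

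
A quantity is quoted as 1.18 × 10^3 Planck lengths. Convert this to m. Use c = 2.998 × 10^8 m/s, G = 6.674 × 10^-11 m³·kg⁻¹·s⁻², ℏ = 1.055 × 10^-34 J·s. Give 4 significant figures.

1.907 × 10^-32 m

One Planck length: ℓ_P = √(ℏG/c³) = 1.616 × 10^-35 m.
1.18 × 10^3 × 1.616 × 10^-35 m = 1.907 × 10^-32 m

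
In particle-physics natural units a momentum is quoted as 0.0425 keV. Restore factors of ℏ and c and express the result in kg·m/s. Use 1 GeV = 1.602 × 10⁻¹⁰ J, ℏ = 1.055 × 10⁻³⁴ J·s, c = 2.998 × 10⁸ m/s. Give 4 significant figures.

Momentum is [E]/c; divide by c.
1 GeV → 1/c × (1 GeV in J) = 5.344 × 10⁻¹⁹ kg·m/s.
Convert the energy scale: 0.0425 keV = 4.25 × 10⁻⁸ GeV.
Result: 4.25 × 10⁻⁸ × 5.344 × 10⁻¹⁹ = 2.271 × 10⁻²⁶ kg·m/s.

2.271 × 10⁻²⁶ kg·m/s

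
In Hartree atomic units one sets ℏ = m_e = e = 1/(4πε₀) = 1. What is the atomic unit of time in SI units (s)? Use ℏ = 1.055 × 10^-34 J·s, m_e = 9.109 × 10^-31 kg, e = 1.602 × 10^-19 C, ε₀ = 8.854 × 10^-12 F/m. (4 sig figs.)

2.423 × 10^-17 s

τ_au = (4πε₀)²ℏ³/(m_e e⁴)
E_h = 4.354 × 10^-18 J
ℏ/E_h = 2.423 × 10^-17 s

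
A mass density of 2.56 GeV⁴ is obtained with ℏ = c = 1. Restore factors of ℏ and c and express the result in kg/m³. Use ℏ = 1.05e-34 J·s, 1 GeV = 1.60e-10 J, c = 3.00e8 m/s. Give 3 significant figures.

Mass density is [E]/(c²[L]³) = [E]⁴/(ℏ³c⁵).
1 GeV⁴ → 1/(ℏ³c⁵) × (1 GeV in J)⁴ = 2.33e20 kg/m³.
Result: 2.56 × 2.33e20 = 5.96e20 kg/m³.

5.96e20 kg/m³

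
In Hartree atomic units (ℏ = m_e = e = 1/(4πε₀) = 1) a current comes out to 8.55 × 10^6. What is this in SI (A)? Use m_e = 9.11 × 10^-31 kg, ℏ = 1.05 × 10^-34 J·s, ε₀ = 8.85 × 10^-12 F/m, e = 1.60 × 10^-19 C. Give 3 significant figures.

One atomic unit of electric current: I_au = e E_h/ℏ = m_e e⁵/((4πε₀)²ℏ³) = 6.67 × 10^-3 A.
8.55 × 10^6 × 6.67 × 10^-3 A = 5.70 × 10^4 A

5.70 × 10^4 A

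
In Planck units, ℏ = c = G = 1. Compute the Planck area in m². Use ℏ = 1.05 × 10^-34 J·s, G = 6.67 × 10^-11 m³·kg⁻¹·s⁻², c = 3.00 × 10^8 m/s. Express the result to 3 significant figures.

The unique combination of the constants set to 1 with dimensions of area is A_P = ℏG/c³.
  = 7.00 × 10^-45 / 2.70 × 10^25
  = 2.59 × 10^-70 m²

2.59 × 10^-70 m²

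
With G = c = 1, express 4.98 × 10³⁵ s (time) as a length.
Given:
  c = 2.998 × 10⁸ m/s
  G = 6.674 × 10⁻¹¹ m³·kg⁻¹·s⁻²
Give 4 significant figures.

Time → length via c.
4.98 × 10³⁵ s × (c) = 1.493 × 10⁴⁴ m

1.493 × 10⁴⁴ m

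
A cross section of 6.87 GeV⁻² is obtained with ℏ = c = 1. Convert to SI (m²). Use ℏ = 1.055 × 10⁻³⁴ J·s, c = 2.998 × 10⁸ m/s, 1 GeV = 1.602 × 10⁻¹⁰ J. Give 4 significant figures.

2.678 × 10⁻³¹ m²

Area is [L]² = [E]⁻²·(ℏc)²; restore (ℏc)².
1 GeV⁻² → (ℏc)² × (1 GeV in J)⁻² = 3.898 × 10⁻³² m².
Result: 6.87 × 3.898 × 10⁻³² = 2.678 × 10⁻³¹ m².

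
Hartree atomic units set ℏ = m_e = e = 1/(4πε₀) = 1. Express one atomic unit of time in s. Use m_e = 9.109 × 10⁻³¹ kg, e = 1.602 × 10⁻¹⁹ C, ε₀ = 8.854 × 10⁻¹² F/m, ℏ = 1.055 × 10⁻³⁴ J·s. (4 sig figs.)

2.423 × 10⁻¹⁷ s

The unique combination of the constants set to 1 with dimensions of time is τ_au = (4πε₀)²ℏ³/(m_e e⁴).
E_h = 4.354 × 10⁻¹⁸ J
ℏ/E_h = 2.423 × 10⁻¹⁷ s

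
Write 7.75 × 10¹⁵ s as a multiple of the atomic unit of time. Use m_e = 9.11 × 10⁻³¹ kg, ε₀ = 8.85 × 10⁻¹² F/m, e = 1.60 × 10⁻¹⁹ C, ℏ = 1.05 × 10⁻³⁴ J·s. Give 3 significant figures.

atomic unit of time: τ_au = (4πε₀)²ℏ³/(m_e e⁴) = 2.40 × 10⁻¹⁷ s.
7.75 × 10¹⁵ / 2.40 × 10⁻¹⁷ = 3.23 × 10³²

3.23 × 10³²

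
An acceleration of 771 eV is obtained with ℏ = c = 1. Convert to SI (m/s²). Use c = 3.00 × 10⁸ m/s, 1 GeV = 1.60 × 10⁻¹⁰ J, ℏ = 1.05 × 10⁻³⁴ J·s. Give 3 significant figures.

3.52 × 10²⁶ m/s²

Acceleration is [L]/[T]² = c·[E]/ℏ.
1 GeV → c/ℏ × (1 GeV in J) = 4.57 × 10³² m/s².
Convert the energy scale: 771 eV = 7.71 × 10⁻⁷ GeV.
Result: 7.71 × 10⁻⁷ × 4.57 × 10³² = 3.52 × 10²⁶ m/s².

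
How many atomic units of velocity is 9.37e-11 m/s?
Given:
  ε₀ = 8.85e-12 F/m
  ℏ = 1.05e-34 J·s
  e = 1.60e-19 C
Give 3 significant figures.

atomic unit of velocity: v_au = e²/(4πε₀ℏ) = 2.19e6 m/s.
9.37e-11 / 2.19e6 = 4.27e-17

4.27e-17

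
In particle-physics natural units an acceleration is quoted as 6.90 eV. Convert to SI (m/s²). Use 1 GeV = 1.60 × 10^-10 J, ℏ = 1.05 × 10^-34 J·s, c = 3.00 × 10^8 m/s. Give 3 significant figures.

Acceleration is [L]/[T]² = c·[E]/ℏ.
1 GeV → c/ℏ × (1 GeV in J) = 4.57 × 10^32 m/s².
Convert the energy scale: 6.90 eV = 6.90 × 10^-9 GeV.
Result: 6.90 × 10^-9 × 4.57 × 10^32 = 3.15 × 10^24 m/s².

3.15 × 10^24 m/s²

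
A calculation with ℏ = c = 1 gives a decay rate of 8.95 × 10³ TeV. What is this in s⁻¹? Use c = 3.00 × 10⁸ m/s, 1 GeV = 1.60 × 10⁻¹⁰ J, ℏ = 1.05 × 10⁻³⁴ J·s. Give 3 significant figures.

A rate is [E]/ℏ; divide by ℏ.
1 GeV → 1/ℏ × (1 GeV in J) = 1.52 × 10²⁴ s⁻¹.
Convert the energy scale: 8.95 × 10³ TeV = 8.95 × 10⁶ GeV.
Result: 8.95 × 10⁶ × 1.52 × 10²⁴ = 1.36 × 10³¹ s⁻¹.

1.36 × 10³¹ s⁻¹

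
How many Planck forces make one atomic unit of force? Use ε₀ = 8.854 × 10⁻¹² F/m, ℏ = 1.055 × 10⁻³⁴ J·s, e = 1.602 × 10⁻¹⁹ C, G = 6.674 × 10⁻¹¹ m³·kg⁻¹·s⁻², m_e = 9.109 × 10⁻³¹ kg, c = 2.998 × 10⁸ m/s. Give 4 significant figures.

6.791 × 10⁻⁵²

atomic unit of force: F_au = E_h/a₀ = m_e²e⁶/((4πε₀)³ℏ⁴) = 8.220 × 10⁻⁸ N
Planck force: F_P = c⁴/G = 1.210 × 10⁴⁴ N
ratio = 8.220 × 10⁻⁸ / 1.210 × 10⁴⁴ = 6.791 × 10⁻⁵²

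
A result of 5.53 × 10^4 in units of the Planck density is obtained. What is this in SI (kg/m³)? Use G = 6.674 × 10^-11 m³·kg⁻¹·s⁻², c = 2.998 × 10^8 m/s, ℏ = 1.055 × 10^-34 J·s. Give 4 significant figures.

One Planck density: ρ_P = c⁵/(ℏG²) = 5.154 × 10^96 kg/m³.
5.53 × 10^4 × 5.154 × 10^96 kg/m³ = 2.850 × 10^101 kg/m³

2.850 × 10^101 kg/m³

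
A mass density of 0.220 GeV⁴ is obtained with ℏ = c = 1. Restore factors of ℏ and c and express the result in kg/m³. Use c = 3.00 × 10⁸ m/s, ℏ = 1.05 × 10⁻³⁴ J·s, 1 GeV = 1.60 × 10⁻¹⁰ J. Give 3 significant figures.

5.13 × 10¹⁹ kg/m³

Mass density is [E]/(c²[L]³) = [E]⁴/(ℏ³c⁵).
1 GeV⁴ → 1/(ℏ³c⁵) × (1 GeV in J)⁴ = 2.33 × 10²⁰ kg/m³.
Result: 0.220 × 2.33 × 10²⁰ = 5.13 × 10¹⁹ kg/m³.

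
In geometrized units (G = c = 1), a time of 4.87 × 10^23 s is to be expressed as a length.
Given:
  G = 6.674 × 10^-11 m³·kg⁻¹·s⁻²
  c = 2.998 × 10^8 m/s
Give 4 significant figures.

Time → length via c.
4.87 × 10^23 s × (c) = 1.460 × 10^32 m

1.460 × 10^32 m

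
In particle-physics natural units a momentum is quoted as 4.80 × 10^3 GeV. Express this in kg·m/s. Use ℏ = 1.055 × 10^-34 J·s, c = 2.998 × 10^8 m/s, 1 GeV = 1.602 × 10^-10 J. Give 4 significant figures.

2.565 × 10^-15 kg·m/s

Momentum is [E]/c; divide by c.
1 GeV → 1/c × (1 GeV in J) = 5.344 × 10^-19 kg·m/s.
Result: 4.80 × 10^3 × 5.344 × 10^-19 = 2.565 × 10^-15 kg·m/s.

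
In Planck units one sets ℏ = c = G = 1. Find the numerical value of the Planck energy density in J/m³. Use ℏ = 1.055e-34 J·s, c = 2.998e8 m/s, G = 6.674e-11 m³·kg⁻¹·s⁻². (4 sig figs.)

4.632e113 J/m³

u_P = c⁷/(ℏG²)
  = 2.177e59 / 4.699e-55
  = 4.632e113 J/m³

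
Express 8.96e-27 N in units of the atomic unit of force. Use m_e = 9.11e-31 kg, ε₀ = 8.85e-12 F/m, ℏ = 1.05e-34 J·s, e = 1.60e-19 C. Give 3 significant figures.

1.08e-19

atomic unit of force: F_au = E_h/a₀ = m_e²e⁶/((4πε₀)³ℏ⁴) = 8.33e-8 N.
8.96e-27 / 8.33e-8 = 1.08e-19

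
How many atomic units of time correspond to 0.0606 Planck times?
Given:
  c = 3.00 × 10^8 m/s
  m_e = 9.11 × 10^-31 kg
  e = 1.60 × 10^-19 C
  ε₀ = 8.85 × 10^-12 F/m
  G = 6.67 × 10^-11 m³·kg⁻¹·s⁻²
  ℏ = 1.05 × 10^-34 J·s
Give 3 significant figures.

Planck time: t_P = √(ℏG/c⁵) = 5.37 × 10^-44 s
atomic unit of time: τ_au = (4πε₀)²ℏ³/(m_e e⁴) = 2.40 × 10^-17 s
0.0606 × 5.37 × 10^-44 / 2.40 × 10^-17 = 1.36 × 10^-28

1.36 × 10^-28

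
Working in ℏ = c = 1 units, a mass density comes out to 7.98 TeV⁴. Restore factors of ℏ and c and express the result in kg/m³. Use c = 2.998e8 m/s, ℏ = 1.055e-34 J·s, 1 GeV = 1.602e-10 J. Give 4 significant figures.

Mass density is [E]/(c²[L]³) = [E]⁴/(ℏ³c⁵).
1 GeV⁴ → 1/(ℏ³c⁵) × (1 GeV in J)⁴ = 2.316e20 kg/m³.
Convert the energy scale: 7.98 TeV⁴ = 7.98e12 GeV⁴.
Result: 7.98e12 × 2.316e20 = 1.848e33 kg/m³.

1.848e33 kg/m³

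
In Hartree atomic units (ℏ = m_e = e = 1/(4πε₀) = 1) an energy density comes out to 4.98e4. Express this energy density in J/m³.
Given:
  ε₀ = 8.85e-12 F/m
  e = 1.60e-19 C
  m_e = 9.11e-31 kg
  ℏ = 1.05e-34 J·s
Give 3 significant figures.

1.50e18 J/m³

One atomic unit of energy density: u_au = E_h/a₀³ = m_e⁴e¹⁰/((4πε₀)⁵ℏ⁸) = 3.01e13 J/m³.
4.98e4 × 3.01e13 J/m³ = 1.50e18 J/m³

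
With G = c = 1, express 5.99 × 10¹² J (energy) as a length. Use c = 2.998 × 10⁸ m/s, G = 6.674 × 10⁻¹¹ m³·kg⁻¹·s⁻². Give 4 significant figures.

Energy → length via G/c⁴.
5.99 × 10¹² J × (G/c⁴) = 4.949 × 10⁻³² m

4.949 × 10⁻³² m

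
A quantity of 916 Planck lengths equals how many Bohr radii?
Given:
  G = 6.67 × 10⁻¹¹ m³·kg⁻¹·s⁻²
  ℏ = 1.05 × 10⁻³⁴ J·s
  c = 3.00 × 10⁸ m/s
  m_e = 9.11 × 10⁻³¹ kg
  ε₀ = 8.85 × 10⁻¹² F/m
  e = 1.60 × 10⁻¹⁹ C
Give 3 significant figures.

Planck length: ℓ_P = √(ℏG/c³) = 1.61 × 10⁻³⁵ m
Bohr radius: a₀ = 4πε₀ℏ²/(m_e e²) = 5.26 × 10⁻¹¹ m
916 × 1.61 × 10⁻³⁵ / 5.26 × 10⁻¹¹ = 2.81 × 10⁻²²

2.81 × 10⁻²²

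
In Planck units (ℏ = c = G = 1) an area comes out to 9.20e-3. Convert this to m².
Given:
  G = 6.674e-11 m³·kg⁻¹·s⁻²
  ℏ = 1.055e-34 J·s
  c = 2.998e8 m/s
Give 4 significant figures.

2.404e-72 m²

One Planck area: A_P = ℏG/c³ = 2.613e-70 m².
9.20e-3 × 2.613e-70 m² = 2.404e-72 m²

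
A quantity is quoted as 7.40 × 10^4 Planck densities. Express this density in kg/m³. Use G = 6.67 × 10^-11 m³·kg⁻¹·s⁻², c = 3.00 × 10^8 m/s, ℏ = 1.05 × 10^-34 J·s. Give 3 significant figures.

One Planck density: ρ_P = c⁵/(ℏG²) = 5.20 × 10^96 kg/m³.
7.40 × 10^4 × 5.20 × 10^96 kg/m³ = 3.85 × 10^101 kg/m³

3.85 × 10^101 kg/m³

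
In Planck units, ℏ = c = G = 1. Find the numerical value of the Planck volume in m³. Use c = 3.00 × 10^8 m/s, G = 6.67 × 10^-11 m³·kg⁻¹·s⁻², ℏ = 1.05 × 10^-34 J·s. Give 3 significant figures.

Dimensional analysis gives V_P = (ℏG/c³)^(3/2).
  = √(1.75 × 10^-209)
  = 4.18 × 10^-105 m³

4.18 × 10^-105 m³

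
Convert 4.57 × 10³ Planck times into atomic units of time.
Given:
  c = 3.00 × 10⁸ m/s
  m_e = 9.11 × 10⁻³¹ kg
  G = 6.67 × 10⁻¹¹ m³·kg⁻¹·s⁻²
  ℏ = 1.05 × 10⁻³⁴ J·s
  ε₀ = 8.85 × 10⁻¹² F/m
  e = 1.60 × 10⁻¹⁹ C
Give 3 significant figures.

1.02 × 10⁻²³

Planck time: t_P = √(ℏG/c⁵) = 5.37 × 10⁻⁴⁴ s
atomic unit of time: τ_au = (4πε₀)²ℏ³/(m_e e⁴) = 2.40 × 10⁻¹⁷ s
4.57 × 10³ × 5.37 × 10⁻⁴⁴ / 2.40 × 10⁻¹⁷ = 1.02 × 10⁻²³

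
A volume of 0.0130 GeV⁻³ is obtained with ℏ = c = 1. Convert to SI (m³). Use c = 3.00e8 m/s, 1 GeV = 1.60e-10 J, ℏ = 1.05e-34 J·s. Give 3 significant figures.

Volume is [L]³ = [E]⁻³·(ℏc)³.
1 GeV⁻³ → (ℏc)³ × (1 GeV in J)⁻³ = 7.63e-48 m³.
Result: 0.0130 × 7.63e-48 = 9.92e-50 m³.

9.92e-50 m³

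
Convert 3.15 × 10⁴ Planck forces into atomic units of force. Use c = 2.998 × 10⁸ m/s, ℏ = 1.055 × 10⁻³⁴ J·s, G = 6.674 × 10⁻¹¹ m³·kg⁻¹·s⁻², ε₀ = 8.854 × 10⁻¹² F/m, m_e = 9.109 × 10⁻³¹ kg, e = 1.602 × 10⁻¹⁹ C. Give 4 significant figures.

Planck force: F_P = c⁴/G = 1.210 × 10⁴⁴ N
atomic unit of force: F_au = E_h/a₀ = m_e²e⁶/((4πε₀)³ℏ⁴) = 8.220 × 10⁻⁸ N
3.15 × 10⁴ × 1.210 × 10⁴⁴ / 8.220 × 10⁻⁸ = 4.639 × 10⁵⁵

4.639 × 10⁵⁵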